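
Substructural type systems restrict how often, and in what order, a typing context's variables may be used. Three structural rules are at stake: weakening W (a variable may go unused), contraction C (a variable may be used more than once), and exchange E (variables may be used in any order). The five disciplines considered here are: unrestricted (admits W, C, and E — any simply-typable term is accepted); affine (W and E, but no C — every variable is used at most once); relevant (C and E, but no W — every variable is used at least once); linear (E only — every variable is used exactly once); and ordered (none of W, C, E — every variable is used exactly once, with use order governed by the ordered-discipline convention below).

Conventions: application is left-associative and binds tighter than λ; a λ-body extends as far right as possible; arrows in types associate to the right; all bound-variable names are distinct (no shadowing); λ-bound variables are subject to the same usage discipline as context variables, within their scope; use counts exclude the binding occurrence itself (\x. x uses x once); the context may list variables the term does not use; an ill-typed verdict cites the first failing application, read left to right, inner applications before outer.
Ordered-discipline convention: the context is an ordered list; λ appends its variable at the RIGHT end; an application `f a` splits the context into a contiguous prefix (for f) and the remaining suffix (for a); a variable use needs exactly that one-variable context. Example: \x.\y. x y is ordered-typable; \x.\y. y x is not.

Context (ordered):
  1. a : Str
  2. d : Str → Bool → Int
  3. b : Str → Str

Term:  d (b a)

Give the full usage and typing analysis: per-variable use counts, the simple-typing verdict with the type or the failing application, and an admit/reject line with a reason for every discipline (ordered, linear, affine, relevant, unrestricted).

counts: a: 1×; d: 1×; b: 1×
order of uses: d, b, a
typing: ✓ — Bool → Int
ordered: ✗ — use order d, b, a needs exchange
linear: ✓ — each of a, d, b used exactly once
affine: ✓ — a, d, b: no repeats, contraction unneeded
relevant: ✓ — at least one use each (a, d, b)
unrestricted: ✓ — typability at Bool → Int is all that's needed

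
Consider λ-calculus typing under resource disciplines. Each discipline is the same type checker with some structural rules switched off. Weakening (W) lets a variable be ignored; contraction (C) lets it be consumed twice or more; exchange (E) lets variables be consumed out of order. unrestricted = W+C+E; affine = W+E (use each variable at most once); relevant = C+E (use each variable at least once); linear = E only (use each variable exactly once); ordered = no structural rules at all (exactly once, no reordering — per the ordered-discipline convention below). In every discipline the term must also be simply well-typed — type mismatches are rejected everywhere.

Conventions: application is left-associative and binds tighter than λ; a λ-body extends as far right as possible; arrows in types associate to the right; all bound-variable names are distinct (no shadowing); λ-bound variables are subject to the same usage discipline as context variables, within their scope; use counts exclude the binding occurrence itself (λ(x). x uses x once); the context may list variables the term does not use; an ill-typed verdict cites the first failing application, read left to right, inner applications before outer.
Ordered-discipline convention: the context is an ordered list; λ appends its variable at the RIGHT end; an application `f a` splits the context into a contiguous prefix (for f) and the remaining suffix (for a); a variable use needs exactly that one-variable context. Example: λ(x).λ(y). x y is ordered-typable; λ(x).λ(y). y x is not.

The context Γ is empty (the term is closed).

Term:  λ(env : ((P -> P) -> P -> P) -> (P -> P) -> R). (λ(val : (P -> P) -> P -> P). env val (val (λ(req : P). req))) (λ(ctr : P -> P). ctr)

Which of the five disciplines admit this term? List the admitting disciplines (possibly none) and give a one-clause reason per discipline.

accepted by: relevant, unrestricted
usage: env (λ-bound): 1; val (λ-bound): 2; req (λ-bound): 1; ctr (λ-bound): 1
order of uses: env, val, val, req, ctr
typing: the term checks, with type (((P -> P) -> P -> P) -> (P -> P) -> R) -> R
ordered ✗ (uses contraction: val ×2)
linear ✗ (uses contraction: val ×2)
affine ✗ (uses contraction: val ×2)
relevant ✓ (env, val, req, ctr: all used, weakening unneeded)
unrestricted ✓ (simply typable at (((P -> P) -> P -> P) -> (P -> P) -> R) -> R; W, C, E all held)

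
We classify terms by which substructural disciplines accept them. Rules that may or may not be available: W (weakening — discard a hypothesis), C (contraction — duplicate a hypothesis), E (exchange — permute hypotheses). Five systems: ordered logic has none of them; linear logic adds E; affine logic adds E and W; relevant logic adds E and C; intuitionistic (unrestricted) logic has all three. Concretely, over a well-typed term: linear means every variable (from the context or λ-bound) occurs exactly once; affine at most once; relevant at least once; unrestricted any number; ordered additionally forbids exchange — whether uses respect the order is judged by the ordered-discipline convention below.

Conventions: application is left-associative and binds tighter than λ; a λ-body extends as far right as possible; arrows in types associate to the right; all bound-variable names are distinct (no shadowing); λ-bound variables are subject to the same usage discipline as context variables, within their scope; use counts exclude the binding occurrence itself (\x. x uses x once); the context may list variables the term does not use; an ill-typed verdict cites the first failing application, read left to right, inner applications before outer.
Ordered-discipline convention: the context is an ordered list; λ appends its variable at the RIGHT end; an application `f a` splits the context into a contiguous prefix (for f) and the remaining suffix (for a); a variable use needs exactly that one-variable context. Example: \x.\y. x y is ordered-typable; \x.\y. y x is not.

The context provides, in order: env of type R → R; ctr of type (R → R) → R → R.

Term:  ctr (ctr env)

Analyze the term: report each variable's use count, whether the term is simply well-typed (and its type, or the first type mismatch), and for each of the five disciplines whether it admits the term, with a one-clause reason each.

counts: env: 1×, ctr: 2×
uses in reading order: ctr, ctr, env
typing: well-typed at R → R
ordered ✗ (needs contraction — ctr ×2)
linear ✗ (needs contraction — ctr ×2)
affine ✗ (needs contraction — ctr ×2)
relevant ✓ (none of env, ctr goes unused)
unrestricted ✓ (type-checks (R → R) and nothing is barred)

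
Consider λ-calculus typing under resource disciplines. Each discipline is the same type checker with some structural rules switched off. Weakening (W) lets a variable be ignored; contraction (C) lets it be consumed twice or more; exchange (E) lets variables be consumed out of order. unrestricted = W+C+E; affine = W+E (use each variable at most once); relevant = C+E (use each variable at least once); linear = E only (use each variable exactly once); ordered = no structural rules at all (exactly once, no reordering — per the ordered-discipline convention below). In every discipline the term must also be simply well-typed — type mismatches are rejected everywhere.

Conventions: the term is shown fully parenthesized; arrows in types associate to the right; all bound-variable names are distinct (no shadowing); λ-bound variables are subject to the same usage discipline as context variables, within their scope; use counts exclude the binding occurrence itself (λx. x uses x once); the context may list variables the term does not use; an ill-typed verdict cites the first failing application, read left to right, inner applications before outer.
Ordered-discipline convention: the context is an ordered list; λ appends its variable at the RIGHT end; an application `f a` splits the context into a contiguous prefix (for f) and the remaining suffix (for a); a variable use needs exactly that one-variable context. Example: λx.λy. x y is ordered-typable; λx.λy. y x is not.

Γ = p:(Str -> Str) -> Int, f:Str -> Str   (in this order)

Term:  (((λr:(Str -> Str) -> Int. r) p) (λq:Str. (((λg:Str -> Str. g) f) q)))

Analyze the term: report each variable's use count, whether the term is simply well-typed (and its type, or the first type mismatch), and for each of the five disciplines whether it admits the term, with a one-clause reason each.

use counts: p: 1×, f: 1×, r (bound): 1×, q (bound): 1×, g (bound): 1×
use order (left to right): r, p, g, f, q
typing: well-typed — term : Int
ordered: ✓ — one use each (p, f, r, q, g); ordered split holds
linear: ✓ — each of p, f, r, q, g used exactly once
affine: ✓ — p, f, r, q, g: no repeats, contraction unneeded
relevant: ✓ — p, f, r, q, g: all used, weakening unneeded
unrestricted: ✓ — simply typable at Int; W, C, E all held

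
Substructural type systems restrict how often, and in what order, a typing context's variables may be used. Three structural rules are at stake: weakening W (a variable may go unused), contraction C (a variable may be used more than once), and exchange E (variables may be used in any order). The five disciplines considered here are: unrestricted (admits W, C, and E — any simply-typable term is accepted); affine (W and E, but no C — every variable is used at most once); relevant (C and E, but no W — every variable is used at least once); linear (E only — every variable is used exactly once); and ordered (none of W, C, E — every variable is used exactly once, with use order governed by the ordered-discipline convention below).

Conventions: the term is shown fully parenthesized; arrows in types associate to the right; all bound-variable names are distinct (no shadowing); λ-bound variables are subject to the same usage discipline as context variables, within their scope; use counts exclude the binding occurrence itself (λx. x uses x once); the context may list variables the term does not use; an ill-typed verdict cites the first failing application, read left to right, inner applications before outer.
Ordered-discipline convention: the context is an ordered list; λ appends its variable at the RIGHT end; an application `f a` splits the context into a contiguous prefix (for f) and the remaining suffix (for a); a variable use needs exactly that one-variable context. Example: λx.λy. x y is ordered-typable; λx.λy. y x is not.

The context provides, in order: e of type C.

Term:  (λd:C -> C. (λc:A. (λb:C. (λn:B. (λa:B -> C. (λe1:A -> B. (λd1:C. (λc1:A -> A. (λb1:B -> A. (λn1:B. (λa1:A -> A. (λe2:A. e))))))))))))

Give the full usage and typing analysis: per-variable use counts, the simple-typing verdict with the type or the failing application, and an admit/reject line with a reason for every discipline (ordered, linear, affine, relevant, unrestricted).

variable uses: e: 1×, d (bound): 0×, c (bound): 0×, b (bound): 0×, n (bound): 0×, a (bound): 0×, e1 (bound): 0×, d1 (bound): 0×, c1 (bound): 0×, b1 (bound): 0×, n1 (bound): 0×, a1 (bound): 0×, e2 (bound): 0×
order of uses: e
typing: well-typed — term : (C -> C) -> A -> C -> B -> (B -> C) -> (A -> B) -> C -> (A -> A) -> (B -> A) -> B -> (A -> A) -> A -> C
ordered: ✗, needs weakening: d, c, b, n, a, e1, d1, c1, b1, n1, a1, e2 unused
linear: ✗, needs weakening: d, c, b, n, a, e1, d1, c1, b1, n1, a1, e2 unused
affine: ✓, no duplicate uses among e, d, c, b, n, a, e1, d1, c1, b1, n1, a1, e2
relevant: ✗, needs weakening: d, c, b, n, a, e1, d1, c1, b1, n1, a1, e2 unused
unrestricted: ✓, type-checks ((C -> C) -> A -> C -> B -> (B -> C) -> (A -> B) -> C -> (A -> A) -> (B -> A) -> B -> (A -> A) -> A -> C) and nothing is barred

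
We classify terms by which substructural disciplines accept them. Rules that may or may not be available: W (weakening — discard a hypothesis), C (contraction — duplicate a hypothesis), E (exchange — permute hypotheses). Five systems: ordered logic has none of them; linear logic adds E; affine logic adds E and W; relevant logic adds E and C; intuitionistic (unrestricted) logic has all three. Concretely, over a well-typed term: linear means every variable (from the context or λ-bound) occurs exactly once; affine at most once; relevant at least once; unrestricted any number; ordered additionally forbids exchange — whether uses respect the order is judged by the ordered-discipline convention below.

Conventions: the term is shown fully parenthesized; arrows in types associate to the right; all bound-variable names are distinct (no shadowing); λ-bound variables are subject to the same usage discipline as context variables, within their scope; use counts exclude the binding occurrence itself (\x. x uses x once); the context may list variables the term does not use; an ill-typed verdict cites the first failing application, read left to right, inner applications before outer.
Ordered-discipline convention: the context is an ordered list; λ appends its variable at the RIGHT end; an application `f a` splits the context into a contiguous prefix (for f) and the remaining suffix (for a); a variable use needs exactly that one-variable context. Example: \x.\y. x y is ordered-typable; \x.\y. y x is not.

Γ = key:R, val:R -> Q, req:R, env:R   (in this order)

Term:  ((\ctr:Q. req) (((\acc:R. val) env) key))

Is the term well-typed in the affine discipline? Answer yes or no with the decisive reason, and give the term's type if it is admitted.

yes — key, val, req, env, ctr, acc: no repeats, contraction unneeded; term : R
variable uses: key: 1×, val: 1×, req: 1×, env: 1×, ctr (bound): 0×, acc (bound): 0×
use order (left to right): req, val, env, key
typing: ✓ — R
summary: ordered ✗ | linear ✗ | affine ✓ | relevant ✗ | unrestricted ✓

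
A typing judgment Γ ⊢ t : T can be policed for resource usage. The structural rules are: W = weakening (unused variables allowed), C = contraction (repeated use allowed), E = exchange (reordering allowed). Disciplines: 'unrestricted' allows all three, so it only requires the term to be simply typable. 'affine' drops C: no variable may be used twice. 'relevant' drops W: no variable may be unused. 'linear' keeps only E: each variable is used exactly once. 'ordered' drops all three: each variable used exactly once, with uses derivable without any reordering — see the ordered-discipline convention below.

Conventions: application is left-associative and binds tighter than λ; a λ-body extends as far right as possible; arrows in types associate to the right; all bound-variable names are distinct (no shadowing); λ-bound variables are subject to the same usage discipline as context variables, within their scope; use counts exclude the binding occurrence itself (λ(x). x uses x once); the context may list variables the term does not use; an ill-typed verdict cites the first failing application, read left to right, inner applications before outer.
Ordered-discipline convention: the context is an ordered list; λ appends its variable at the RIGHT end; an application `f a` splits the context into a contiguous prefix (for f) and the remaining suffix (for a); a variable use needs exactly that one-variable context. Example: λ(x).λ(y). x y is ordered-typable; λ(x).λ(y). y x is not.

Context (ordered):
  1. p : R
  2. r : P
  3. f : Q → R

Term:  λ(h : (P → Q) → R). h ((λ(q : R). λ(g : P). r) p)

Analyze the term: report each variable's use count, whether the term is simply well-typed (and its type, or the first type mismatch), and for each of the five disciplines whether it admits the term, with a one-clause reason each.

variable uses: p: 1×, r: 1×, f: 0×, h (bound): 1×, q (bound): 0×, g (bound): 0×
order of uses: h, r, p
typing: ill-typed: an argument P → P mismatches the expected P → Q
ordered: ✗, not simply typable
linear: ✗, fails simple typing
affine: ✗, a type mismatch blocks all five
relevant: ✗, the type mismatch rejects it
unrestricted: ✗, not simply typable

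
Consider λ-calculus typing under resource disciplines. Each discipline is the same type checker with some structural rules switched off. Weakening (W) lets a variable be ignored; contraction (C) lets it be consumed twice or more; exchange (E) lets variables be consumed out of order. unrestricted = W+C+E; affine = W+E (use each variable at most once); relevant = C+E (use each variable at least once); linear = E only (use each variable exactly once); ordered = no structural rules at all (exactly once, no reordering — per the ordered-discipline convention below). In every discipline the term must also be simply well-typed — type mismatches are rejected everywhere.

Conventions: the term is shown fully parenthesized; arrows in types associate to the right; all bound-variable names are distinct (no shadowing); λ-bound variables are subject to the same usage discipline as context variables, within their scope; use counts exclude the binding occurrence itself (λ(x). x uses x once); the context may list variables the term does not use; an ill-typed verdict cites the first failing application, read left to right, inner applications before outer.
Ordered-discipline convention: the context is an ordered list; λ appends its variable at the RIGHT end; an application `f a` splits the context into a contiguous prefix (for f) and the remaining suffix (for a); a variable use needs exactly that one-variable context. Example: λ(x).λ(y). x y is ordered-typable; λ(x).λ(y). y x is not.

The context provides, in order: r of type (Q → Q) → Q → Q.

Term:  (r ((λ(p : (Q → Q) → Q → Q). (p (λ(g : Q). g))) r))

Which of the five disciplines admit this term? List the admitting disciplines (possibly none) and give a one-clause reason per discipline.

admitted by: relevant, unrestricted
use counts: r: 2; p (λ-bound): 1; g (λ-bound): 1
left-to-right use order: r, p, g, r
typing: ✓ — Q → Q
ordered ✗ (r ×2 used more than once (contraction))
linear ✗ (r ×2 used more than once (contraction))
affine ✗ (r ×2 used more than once (contraction))
relevant ✓ (r, p, g: all used, weakening unneeded)
unrestricted ✓ (type-checks (Q → Q) and nothing is barred)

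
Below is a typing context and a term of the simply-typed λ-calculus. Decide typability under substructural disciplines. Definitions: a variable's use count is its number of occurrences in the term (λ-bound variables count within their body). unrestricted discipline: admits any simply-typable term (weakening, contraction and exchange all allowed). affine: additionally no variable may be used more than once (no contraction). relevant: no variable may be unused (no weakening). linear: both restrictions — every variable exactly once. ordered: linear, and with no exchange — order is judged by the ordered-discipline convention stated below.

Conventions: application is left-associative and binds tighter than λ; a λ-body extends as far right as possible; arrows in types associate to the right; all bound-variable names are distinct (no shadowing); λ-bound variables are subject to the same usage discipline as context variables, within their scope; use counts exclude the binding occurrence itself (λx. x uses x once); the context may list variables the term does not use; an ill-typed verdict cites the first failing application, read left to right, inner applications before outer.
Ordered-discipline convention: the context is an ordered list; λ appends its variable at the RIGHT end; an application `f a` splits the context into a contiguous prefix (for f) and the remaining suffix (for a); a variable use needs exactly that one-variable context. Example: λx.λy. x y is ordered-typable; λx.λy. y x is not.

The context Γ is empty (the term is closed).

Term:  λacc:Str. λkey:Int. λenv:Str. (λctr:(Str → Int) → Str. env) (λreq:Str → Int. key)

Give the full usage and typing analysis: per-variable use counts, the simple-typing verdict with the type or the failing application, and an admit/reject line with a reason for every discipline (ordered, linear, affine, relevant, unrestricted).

usage: acc (λ-bound): 0; key (λ-bound): 1; env (λ-bound): 1; ctr (λ-bound): 0; req (λ-bound): 0
use order (left to right): env, key
typing: ill-typed: an application expects (Str → Int) → Str but receives (Str → Int) → Int
ordered: ✗, fails simple typing
linear: ✗, a type mismatch blocks all five
affine: ✗, the type mismatch rejects it
relevant: ✗, not simply typable
unrestricted: ✗, fails simple typing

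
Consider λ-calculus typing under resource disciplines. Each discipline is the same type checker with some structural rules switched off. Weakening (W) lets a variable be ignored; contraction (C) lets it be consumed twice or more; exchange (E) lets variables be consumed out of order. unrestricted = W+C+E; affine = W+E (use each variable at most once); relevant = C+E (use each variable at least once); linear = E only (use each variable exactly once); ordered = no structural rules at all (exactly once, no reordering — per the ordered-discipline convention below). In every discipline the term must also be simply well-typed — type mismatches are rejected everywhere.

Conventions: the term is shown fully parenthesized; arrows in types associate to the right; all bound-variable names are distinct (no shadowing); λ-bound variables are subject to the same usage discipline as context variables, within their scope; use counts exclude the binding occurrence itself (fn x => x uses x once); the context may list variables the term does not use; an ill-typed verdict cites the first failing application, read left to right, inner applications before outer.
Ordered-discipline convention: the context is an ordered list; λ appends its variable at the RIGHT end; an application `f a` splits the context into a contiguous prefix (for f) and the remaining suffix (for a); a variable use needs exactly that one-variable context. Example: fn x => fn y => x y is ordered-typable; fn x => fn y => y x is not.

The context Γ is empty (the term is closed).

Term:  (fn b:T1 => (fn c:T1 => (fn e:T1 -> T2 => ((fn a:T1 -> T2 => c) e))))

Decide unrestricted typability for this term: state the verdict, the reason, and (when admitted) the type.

yes — typability at T1 -> T1 -> (T1 -> T2) -> T1 is all that's needed; term : T1 -> T1 -> (T1 -> T2) -> T1
usage: b [bound]: 0, c [bound]: 1, e [bound]: 1, a [bound]: 0
order of uses: c, e
typing: the term checks, with type T1 -> T1 -> (T1 -> T2) -> T1
all disciplines: ordered ✗ · linear ✗ · affine ✓ · relevant ✗ · unrestricted ✓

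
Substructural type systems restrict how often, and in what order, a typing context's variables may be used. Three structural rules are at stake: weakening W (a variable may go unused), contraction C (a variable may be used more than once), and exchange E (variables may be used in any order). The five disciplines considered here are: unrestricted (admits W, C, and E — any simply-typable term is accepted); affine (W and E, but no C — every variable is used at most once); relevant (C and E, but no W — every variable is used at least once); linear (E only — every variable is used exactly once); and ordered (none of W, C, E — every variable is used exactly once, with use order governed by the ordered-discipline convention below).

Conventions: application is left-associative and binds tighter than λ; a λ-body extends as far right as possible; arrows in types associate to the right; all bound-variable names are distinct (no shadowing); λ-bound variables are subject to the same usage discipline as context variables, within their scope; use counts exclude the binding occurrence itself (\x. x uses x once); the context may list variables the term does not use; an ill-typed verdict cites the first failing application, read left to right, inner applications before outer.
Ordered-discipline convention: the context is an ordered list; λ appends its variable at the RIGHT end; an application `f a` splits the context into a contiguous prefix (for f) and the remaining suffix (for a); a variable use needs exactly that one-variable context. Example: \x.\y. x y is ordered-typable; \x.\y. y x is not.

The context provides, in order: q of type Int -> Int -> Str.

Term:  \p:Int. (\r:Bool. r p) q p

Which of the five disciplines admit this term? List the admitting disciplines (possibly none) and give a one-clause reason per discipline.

accepted by: none
use counts: q: 1×, p (λ-bound): 2×, r (λ-bound): 1×
uses in reading order: r, p, q, p
typing: ill-typed: can't apply a value of type Bool
ordered ✗ (fails simple typing)
linear ✗ (a type mismatch blocks all five)
affine ✗ (the type mismatch rejects it)
relevant ✗ (not simply typable)
unrestricted ✗ (fails simple typing)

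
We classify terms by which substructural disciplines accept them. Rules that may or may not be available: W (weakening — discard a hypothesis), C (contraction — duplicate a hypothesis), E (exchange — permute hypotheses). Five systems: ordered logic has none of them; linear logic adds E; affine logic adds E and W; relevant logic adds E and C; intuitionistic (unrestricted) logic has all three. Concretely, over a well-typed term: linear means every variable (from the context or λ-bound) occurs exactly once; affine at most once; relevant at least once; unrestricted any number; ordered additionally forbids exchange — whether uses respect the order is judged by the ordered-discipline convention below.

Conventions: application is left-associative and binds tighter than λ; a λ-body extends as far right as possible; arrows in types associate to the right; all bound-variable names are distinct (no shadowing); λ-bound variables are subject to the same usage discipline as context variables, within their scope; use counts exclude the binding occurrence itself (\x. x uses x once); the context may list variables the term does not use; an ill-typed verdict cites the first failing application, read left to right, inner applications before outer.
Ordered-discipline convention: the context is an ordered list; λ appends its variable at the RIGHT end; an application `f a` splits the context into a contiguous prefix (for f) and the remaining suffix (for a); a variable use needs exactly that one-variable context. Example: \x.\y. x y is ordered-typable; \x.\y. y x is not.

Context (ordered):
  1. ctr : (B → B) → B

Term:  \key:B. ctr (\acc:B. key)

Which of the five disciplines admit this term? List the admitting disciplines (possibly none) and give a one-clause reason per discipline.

admitted in: affine, unrestricted
usage: ctr=1, key (λ-bound)=1, acc (λ-bound)=0
use order (left to right): ctr, key
typing: ✓ — B → B
ordered: ✗, acc left unused
linear: ✗, acc left unused
affine: ✓, ctr, key, acc: no repeats, contraction unneeded
relevant: ✗, acc left unused
unrestricted: ✓, simply typable at B → B; W, C, E all held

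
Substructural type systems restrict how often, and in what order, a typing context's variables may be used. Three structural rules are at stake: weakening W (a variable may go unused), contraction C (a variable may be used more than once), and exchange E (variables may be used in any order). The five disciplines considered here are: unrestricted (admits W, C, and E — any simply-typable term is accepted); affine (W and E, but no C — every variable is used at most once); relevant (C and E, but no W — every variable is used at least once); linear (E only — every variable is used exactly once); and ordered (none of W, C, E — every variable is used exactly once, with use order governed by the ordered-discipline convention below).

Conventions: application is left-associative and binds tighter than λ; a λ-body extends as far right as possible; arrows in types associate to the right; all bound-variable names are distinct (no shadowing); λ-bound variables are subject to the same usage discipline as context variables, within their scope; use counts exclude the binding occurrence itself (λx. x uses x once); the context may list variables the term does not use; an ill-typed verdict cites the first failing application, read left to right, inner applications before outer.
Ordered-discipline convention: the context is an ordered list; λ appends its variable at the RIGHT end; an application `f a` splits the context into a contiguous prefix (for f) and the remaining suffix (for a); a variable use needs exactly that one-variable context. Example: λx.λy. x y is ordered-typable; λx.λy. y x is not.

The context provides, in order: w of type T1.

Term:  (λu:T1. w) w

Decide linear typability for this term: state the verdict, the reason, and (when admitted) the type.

no — w ×2 used more than once (contraction); u never used (weakening)
use counts: w: 2; u (λ-bound): 0
uses in reading order: w, w
typing: the term checks, with type T1
across the five disciplines: ordered ✗ · linear ✗ · affine ✗ · relevant ✗ · unrestricted ✓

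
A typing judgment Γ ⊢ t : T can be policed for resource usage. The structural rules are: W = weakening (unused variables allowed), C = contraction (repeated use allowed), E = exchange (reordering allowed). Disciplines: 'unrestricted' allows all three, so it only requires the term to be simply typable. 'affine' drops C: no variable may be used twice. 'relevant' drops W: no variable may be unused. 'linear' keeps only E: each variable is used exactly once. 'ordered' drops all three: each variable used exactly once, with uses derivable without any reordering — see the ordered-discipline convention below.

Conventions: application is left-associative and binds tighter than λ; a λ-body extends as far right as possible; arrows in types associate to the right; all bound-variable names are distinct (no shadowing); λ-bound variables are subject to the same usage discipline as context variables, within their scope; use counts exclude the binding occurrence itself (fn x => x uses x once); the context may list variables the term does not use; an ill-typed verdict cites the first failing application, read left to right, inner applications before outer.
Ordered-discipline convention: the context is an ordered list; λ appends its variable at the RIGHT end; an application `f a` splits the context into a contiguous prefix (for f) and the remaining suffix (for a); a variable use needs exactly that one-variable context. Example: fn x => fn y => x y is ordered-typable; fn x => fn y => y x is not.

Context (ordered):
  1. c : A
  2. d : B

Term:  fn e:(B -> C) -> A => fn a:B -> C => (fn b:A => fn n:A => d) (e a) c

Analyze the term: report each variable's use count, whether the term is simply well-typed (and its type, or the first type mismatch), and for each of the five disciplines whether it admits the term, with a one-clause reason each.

counts: c ×1; d ×1; e (bound) ×1; a (bound) ×1; b (bound) ×0; n (bound) ×0
use order (left to right): d, e, a, c
typing: well-typed — term : ((B -> C) -> A) -> (B -> C) -> B
ordered ✗ (b, n left unused)
linear ✗ (b, n left unused)
affine ✓ (no duplicate uses among c, d, e, a, b, n)
relevant ✗ (b, n left unused)
unrestricted ✓ (simply typable at ((B -> C) -> A) -> (B -> C) -> B; W, C, E all held)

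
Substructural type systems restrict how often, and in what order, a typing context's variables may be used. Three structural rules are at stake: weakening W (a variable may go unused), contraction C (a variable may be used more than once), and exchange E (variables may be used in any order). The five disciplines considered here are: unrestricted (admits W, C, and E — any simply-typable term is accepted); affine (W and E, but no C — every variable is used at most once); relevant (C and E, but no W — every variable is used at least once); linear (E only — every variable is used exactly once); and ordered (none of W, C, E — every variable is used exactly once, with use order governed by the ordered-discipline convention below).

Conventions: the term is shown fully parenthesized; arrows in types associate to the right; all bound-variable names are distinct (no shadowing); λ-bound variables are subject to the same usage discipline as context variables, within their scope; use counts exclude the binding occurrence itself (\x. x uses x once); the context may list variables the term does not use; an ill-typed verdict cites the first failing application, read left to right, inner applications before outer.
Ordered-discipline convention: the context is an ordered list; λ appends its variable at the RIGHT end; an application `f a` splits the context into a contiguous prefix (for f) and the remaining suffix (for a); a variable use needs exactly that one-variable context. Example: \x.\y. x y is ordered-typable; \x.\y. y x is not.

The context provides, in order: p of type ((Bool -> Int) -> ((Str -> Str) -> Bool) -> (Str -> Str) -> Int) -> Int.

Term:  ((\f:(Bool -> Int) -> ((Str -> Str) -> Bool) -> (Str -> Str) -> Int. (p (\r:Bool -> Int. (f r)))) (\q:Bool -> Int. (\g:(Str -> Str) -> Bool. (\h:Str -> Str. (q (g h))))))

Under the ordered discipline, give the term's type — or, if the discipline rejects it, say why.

term : Int
counts: p: 1×; f (λ-bound): 1×; r (λ-bound): 1×; q (λ-bound): 1×; g (λ-bound): 1×; h (λ-bound): 1×
left-to-right use order: p, f, r, q, g, h
typing: well-typed — term : Int
per-discipline verdicts: ordered ✓ · linear ✓ · affine ✓ · relevant ✓ · unrestricted ✓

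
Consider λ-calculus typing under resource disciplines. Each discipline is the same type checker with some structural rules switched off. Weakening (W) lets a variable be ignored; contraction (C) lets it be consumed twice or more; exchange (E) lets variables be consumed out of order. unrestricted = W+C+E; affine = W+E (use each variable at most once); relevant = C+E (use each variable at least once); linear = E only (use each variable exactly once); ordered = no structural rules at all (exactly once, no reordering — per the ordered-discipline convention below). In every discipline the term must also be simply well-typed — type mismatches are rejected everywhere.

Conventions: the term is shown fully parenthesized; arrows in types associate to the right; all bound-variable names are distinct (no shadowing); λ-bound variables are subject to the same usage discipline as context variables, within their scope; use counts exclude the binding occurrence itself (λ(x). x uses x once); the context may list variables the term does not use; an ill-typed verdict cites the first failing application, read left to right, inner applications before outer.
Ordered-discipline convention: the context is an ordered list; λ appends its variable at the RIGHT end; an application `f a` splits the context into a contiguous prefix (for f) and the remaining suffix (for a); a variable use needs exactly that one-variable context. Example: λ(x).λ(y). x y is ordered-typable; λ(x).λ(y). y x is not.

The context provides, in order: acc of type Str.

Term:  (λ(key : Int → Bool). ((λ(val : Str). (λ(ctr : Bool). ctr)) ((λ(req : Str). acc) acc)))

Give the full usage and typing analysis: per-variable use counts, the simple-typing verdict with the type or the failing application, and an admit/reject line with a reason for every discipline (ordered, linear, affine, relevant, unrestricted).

variable uses: acc: 2, key (bound): 0, val (bound): 0, ctr (bound): 1, req (bound): 0
left-to-right use order: ctr, acc, acc
typing: well-typed — term : (Int → Bool) → Bool → Bool
ordered: ✗, needs contraction — acc ×2; key, val, req left unused
linear: ✗, needs contraction — acc ×2; key, val, req left unused
affine: ✗, needs contraction — acc ×2
relevant: ✗, key, val, req left unused
unrestricted: ✓, typability at (Int → Bool) → Bool → Bool is all that's needed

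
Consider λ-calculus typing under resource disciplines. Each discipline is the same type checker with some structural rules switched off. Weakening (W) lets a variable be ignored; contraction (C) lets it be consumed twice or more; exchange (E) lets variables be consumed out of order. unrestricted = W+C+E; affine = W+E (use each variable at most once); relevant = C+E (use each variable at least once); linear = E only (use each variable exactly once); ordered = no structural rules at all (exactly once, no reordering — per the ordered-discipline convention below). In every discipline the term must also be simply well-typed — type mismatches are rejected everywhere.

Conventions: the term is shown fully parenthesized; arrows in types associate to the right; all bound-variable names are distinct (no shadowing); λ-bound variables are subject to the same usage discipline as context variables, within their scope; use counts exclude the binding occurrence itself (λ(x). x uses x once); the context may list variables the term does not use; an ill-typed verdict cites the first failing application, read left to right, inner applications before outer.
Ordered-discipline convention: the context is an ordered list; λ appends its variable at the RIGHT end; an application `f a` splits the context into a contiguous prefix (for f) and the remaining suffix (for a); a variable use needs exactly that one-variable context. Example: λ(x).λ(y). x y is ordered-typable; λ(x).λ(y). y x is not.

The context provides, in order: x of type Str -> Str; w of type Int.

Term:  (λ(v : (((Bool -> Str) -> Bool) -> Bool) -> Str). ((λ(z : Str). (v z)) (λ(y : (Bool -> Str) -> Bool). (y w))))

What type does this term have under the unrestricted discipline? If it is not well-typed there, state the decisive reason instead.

not well-typed under unrestricted — the type mismatch rejects it
counts: x: 0; w: 1; v (λ-bound): 1; z (λ-bound): 1; y (λ-bound): 1
order of uses: v, z, y, w
typing: ill-typed: an application expects ((Bool -> Str) -> Bool) -> Bool but receives Str
per-discipline verdicts: ordered ✗ · linear ✗ · affine ✗ · relevant ✗ · unrestricted ✗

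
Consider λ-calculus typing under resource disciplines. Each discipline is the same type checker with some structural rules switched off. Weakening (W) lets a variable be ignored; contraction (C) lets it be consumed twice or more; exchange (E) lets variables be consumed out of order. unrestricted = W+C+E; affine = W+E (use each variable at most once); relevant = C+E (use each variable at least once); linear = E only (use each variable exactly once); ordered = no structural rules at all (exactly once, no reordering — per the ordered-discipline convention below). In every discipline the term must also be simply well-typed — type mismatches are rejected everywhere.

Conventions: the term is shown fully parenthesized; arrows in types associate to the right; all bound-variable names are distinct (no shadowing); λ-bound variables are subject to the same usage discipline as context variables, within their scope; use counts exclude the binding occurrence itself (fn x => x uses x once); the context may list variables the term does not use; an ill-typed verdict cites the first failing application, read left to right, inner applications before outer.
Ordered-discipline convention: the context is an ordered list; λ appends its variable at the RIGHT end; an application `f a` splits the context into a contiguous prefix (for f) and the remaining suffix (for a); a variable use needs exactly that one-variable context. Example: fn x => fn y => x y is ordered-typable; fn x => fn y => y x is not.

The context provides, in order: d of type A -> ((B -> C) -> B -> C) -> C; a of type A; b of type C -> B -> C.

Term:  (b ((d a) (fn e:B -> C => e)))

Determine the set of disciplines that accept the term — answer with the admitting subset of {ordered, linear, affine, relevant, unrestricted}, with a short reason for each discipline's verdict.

accepted by: linear, affine, relevant, unrestricted
use counts: d: 1×; a: 1×; b: 1×; e (bound): 1×
left-to-right use order: b, d, a, e
typing: well-typed at B -> C
ordered ✗ (needs exchange: uses follow b, d, a, e)
linear ✓ (d, a, b, e: one use apiece)
affine ✓ (at most one use each (d, a, b, e))
relevant ✓ (at least one use each (d, a, b, e))
unrestricted ✓ (simply typable at B -> C; W, C, E all held)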